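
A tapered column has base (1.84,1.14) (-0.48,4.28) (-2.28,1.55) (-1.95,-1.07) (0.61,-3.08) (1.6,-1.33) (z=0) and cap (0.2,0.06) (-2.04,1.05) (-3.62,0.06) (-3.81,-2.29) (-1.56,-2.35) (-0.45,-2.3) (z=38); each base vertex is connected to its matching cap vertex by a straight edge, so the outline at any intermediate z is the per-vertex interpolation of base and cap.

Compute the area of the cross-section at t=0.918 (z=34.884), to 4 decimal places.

Cross-section at t=0.918: each vertex is (1-t)·p0[i] + t·p1[i].
  v1: (1-0.918)·(1.84,1.14) + 0.918·(0.2,0.06) = (0.3345,0.1486)
  v2: (1-0.918)·(-0.48,4.28) + 0.918·(-2.04,1.05) = (-1.9121,1.3149)
  v3: (1-0.918)·(-2.28,1.55) + 0.918·(-3.62,0.06) = (-3.5101,0.1822)
  v4: (1-0.918)·(-1.95,-1.07) + 0.918·(-3.81,-2.29) = (-3.6575,-2.1900)
  v5: (1-0.918)·(0.61,-3.08) + 0.918·(-1.56,-2.35) = (-1.3821,-2.4099)
  v6: (1-0.918)·(1.6,-1.33) + 0.918·(-0.45,-2.3) = (-0.2819,-2.2205)
Shoelace sum Σ(x_i·y_{i+1} − x_{i+1}·y_i):
  i=1: 0.3345·1.3149 − -1.9121·0.1486 = +0.7239 (running +0.7239)
  i=2: -1.9121·0.1822 − -3.5101·1.3149 = +4.2670 (running +4.9908)
  i=3: -3.5101·-2.1900 − -3.6575·0.1822 = +8.3533 (running +13.3442)
  i=4: -3.6575·-2.4099 − -1.3821·-2.1900 = +5.7874 (running +19.1315)
  i=5: -1.3821·-2.2205 − -0.2819·-2.4099 = +2.3895 (running +21.5210)
  i=6: -0.2819·0.1486 − 0.3345·-2.2205 = +0.7008 (running +22.2218)
Area = |Σ|/2 = |22.2218|/2 = 11.1109

Area at t=0.918: 11.1109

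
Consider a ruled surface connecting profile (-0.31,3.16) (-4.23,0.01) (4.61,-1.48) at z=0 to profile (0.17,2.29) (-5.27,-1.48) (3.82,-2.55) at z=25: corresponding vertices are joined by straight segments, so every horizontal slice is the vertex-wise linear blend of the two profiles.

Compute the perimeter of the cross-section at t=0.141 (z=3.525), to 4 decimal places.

Perimeter at t=0.141: 20.8943

Cross-section at t=0.141: each vertex is (1-t)·p0[i] + t·p1[i].
  v1: (1-0.141)·(-0.31,3.16) + 0.141·(0.17,2.29) = (-0.2423,3.0373)
  v2: (1-0.141)·(-4.23,0.01) + 0.141·(-5.27,-1.48) = (-4.3766,-0.2001)
  v3: (1-0.141)·(4.61,-1.48) + 0.141·(3.82,-2.55) = (4.4986,-1.6309)
Perimeter = Σ |v_{i+1} − v_i|:
  edge 1→2: √(-4.1343² + -3.2374²) = 5.2510 (running 5.2510)
  edge 2→3: √(8.8753² + -1.4308²) = 8.9898 (running 14.2409)
  edge 3→1: √(-4.7409² + 4.6682²) = 6.6535 (running 20.8943)
Perimeter = 20.8943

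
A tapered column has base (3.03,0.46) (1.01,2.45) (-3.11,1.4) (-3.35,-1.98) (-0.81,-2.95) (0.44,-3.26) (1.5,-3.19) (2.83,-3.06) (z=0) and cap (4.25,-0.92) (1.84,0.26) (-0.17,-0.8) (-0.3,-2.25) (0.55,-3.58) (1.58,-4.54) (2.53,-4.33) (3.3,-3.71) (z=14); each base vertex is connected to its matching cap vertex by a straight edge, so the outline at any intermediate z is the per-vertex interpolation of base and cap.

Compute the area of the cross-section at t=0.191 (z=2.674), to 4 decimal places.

Cross-section at t=0.191: each vertex is (1-t)·p0[i] + t·p1[i].
  v1: (1-0.191)·(3.03,0.46) + 0.191·(4.25,-0.92) = (3.2630,0.1964)
  v2: (1-0.191)·(1.01,2.45) + 0.191·(1.84,0.26) = (1.1685,2.0317)
  v3: (1-0.191)·(-3.11,1.4) + 0.191·(-0.17,-0.8) = (-2.5485,0.9798)
  v4: (1-0.191)·(-3.35,-1.98) + 0.191·(-0.3,-2.25) = (-2.7675,-2.0316)
  v5: (1-0.191)·(-0.81,-2.95) + 0.191·(0.55,-3.58) = (-0.5502,-3.0703)
  v6: (1-0.191)·(0.44,-3.26) + 0.191·(1.58,-4.54) = (0.6577,-3.5045)
  v7: (1-0.191)·(1.5,-3.19) + 0.191·(2.53,-4.33) = (1.6967,-3.4077)
  v8: (1-0.191)·(2.83,-3.06) + 0.191·(3.3,-3.71) = (2.9198,-3.1841)
Shoelace sum Σ(x_i·y_{i+1} − x_{i+1}·y_i):
  i=1: 3.2630·2.0317 − 1.1685·0.1964 = +6.4000 (running +6.4000)
  i=2: 1.1685·0.9798 − -2.5485·2.0317 = +6.3227 (running +12.7226)
  i=3: -2.5485·-2.0316 − -2.7675·0.9798 = +7.8889 (running +20.6116)
  i=4: -2.7675·-3.0703 − -0.5502·-2.0316 = +7.3791 (running +27.9907)
  i=5: -0.5502·-3.5045 − 0.6577·-3.0703 = +3.9478 (running +31.9385)
  i=6: 0.6577·-3.4077 − 1.6967·-3.5045 = +3.7047 (running +35.6432)
  i=7: 1.6967·-3.1841 − 2.9198·-3.4077 = +4.5472 (running +40.1904)
  i=8: 2.9198·0.1964 − 3.2630·-3.1841 = +10.9634 (running +51.1539)
Area = |Σ|/2 = |51.1539|/2 = 25.5769

Area at t=0.191: 25.5769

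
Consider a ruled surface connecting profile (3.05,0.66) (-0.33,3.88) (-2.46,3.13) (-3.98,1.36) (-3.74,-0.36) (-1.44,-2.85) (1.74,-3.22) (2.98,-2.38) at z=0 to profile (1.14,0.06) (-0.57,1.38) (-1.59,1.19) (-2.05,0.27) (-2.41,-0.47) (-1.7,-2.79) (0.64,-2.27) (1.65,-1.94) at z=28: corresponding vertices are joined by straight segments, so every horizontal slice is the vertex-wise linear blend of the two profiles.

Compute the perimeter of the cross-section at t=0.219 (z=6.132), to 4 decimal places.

Perimeter at t=0.219: 19.9993

Cross-section at t=0.219: each vertex is (1-t)·p0[i] + t·p1[i].
  v1: (1-0.219)·(3.05,0.66) + 0.219·(1.14,0.06) = (2.6317,0.5286)
  v2: (1-0.219)·(-0.33,3.88) + 0.219·(-0.57,1.38) = (-0.3826,3.3325)
  v3: (1-0.219)·(-2.46,3.13) + 0.219·(-1.59,1.19) = (-2.2695,2.7051)
  v4: (1-0.219)·(-3.98,1.36) + 0.219·(-2.05,0.27) = (-3.5573,1.1213)
  v5: (1-0.219)·(-3.74,-0.36) + 0.219·(-2.41,-0.47) = (-3.4487,-0.3841)
  v6: (1-0.219)·(-1.44,-2.85) + 0.219·(-1.7,-2.79) = (-1.4969,-2.8369)
  v7: (1-0.219)·(1.74,-3.22) + 0.219·(0.64,-2.27) = (1.4991,-3.0120)
  v8: (1-0.219)·(2.98,-2.38) + 0.219·(1.65,-1.94) = (2.6887,-2.2836)
Perimeter = Σ |v_{i+1} − v_i|:
  edge 1→2: √(-3.0143² + 2.8039²) = 4.1168 (running 4.1168)
  edge 2→3: √(-1.8869² + -0.6274²) = 1.9885 (running 6.1052)
  edge 3→4: √(-1.2879² + -1.5838²) = 2.0414 (running 8.1466)
  edge 4→5: √(0.1086² + -1.5054²) = 1.5093 (running 9.6559)
  edge 5→6: √(1.9518² + -2.4528²) = 3.1346 (running 12.7905)
  edge 6→7: √(2.9960² + -0.1751²) = 3.0012 (running 15.7916)
  edge 7→8: √(1.1896² + 0.7283²) = 1.3949 (running 17.1865)
  edge 8→1: √(-0.0570² + 2.8122²) = 2.8128 (running 19.9993)
Perimeter = 19.9993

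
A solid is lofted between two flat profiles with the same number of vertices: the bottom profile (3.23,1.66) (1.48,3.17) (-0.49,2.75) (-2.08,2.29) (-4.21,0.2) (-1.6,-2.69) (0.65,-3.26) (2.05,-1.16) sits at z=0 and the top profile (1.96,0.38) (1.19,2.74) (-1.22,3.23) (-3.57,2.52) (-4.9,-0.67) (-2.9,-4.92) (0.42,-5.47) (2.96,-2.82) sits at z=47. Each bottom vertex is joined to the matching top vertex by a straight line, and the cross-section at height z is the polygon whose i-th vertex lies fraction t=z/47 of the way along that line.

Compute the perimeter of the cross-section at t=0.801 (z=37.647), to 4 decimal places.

Perimeter at t=0.801: 24.6327

Cross-section at t=0.801: each vertex is (1-t)·p0[i] + t·p1[i].
  v1: (1-0.801)·(3.23,1.66) + 0.801·(1.96,0.38) = (2.2127,0.6347)
  v2: (1-0.801)·(1.48,3.17) + 0.801·(1.19,2.74) = (1.2477,2.8256)
  v3: (1-0.801)·(-0.49,2.75) + 0.801·(-1.22,3.23) = (-1.0747,3.1345)
  v4: (1-0.801)·(-2.08,2.29) + 0.801·(-3.57,2.52) = (-3.2735,2.4742)
  v5: (1-0.801)·(-4.21,0.2) + 0.801·(-4.9,-0.67) = (-4.7627,-0.4969)
  v6: (1-0.801)·(-1.6,-2.69) + 0.801·(-2.9,-4.92) = (-2.6413,-4.4762)
  v7: (1-0.801)·(0.65,-3.26) + 0.801·(0.42,-5.47) = (0.4658,-5.0302)
  v8: (1-0.801)·(2.05,-1.16) + 0.801·(2.96,-2.82) = (2.7789,-2.4897)
Perimeter = Σ |v_{i+1} − v_i|:
  edge 1→2: √(-0.9650² + 2.1909²) = 2.3940 (running 2.3940)
  edge 2→3: √(-2.3224² + 0.3089²) = 2.3429 (running 4.7369)
  edge 3→4: √(-2.1988² + -0.6603²) = 2.2958 (running 7.0326)
  edge 4→5: √(-1.4892² + -2.9711²) = 3.3234 (running 10.3560)
  edge 5→6: √(2.1214² + -3.9794²) = 4.5095 (running 14.8655)
  edge 6→7: √(3.1071² + -0.5540²) = 3.1561 (running 18.0216)
  edge 7→8: √(2.3131² + 2.5406²) = 3.4358 (running 21.4575)
  edge 8→1: √(-0.5662² + 3.1244²) = 3.1753 (running 24.6327)
Perimeter = 24.6327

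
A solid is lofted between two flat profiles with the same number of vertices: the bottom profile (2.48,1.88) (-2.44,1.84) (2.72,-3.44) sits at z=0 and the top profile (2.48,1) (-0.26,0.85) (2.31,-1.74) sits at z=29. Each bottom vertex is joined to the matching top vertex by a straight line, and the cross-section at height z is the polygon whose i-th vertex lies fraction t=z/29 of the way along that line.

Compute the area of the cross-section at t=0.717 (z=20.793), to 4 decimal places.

Area at t=0.717: 5.8213

Cross-section at t=0.717: each vertex is (1-t)·p0[i] + t·p1[i].
  v1: (1-0.717)·(2.48,1.88) + 0.717·(2.48,1) = (2.4800,1.2490)
  v2: (1-0.717)·(-2.44,1.84) + 0.717·(-0.26,0.85) = (-0.8769,1.1302)
  v3: (1-0.717)·(2.72,-3.44) + 0.717·(2.31,-1.74) = (2.4260,-2.2211)
Shoelace sum Σ(x_i·y_{i+1} − x_{i+1}·y_i):
  i=1: 2.4800·1.1302 − -0.8769·1.2490 = +3.8982 (running +3.8982)
  i=2: -0.8769·-2.2211 − 2.4260·1.1302 = -0.7941 (running +3.1041)
  i=3: 2.4260·1.2490 − 2.4800·-2.2211 = +8.5385 (running +11.6426)
Area = |Σ|/2 = |11.6426|/2 = 5.8213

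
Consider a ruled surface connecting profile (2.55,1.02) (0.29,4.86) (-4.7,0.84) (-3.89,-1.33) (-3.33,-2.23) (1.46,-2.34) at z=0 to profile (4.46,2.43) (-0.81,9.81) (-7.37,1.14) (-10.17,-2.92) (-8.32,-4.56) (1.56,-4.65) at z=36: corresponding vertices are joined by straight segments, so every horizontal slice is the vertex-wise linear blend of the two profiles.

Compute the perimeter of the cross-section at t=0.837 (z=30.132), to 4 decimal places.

Perimeter at t=0.837: 41.0500

Cross-section at t=0.837: each vertex is (1-t)·p0[i] + t·p1[i].
  v1: (1-0.837)·(2.55,1.02) + 0.837·(4.46,2.43) = (4.1487,2.2002)
  v2: (1-0.837)·(0.29,4.86) + 0.837·(-0.81,9.81) = (-0.6307,9.0031)
  v3: (1-0.837)·(-4.7,0.84) + 0.837·(-7.37,1.14) = (-6.9348,1.0911)
  v4: (1-0.837)·(-3.89,-1.33) + 0.837·(-10.17,-2.92) = (-9.1464,-2.6608)
  v5: (1-0.837)·(-3.33,-2.23) + 0.837·(-8.32,-4.56) = (-7.5066,-4.1802)
  v6: (1-0.837)·(1.46,-2.34) + 0.837·(1.56,-4.65) = (1.5437,-4.2735)
Perimeter = Σ |v_{i+1} − v_i|:
  edge 1→2: √(-4.7794² + 6.8030²) = 8.3140 (running 8.3140)
  edge 2→3: √(-6.3041² + -7.9120²) = 10.1164 (running 18.4304)
  edge 3→4: √(-2.2116² + -3.7519²) = 4.3552 (running 22.7857)
  edge 4→5: √(1.6397² + -1.5194²) = 2.2354 (running 25.0211)
  edge 5→6: √(9.0503² + -0.0933²) = 9.0508 (running 34.0719)
  edge 6→1: √(2.6050² + 6.4736²) = 6.9781 (running 41.0500)
Perimeter = 41.0500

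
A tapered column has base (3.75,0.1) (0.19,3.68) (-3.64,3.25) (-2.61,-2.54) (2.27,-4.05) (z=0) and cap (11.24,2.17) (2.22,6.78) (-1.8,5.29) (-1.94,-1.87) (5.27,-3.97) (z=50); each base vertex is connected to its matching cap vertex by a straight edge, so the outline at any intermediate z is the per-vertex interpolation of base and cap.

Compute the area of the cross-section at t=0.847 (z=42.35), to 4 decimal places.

Area at t=0.847: 81.8756

Cross-section at t=0.847: each vertex is (1-t)·p0[i] + t·p1[i].
  v1: (1-0.847)·(3.75,0.1) + 0.847·(11.24,2.17) = (10.0940,1.8533)
  v2: (1-0.847)·(0.19,3.68) + 0.847·(2.22,6.78) = (1.9094,6.3057)
  v3: (1-0.847)·(-3.64,3.25) + 0.847·(-1.8,5.29) = (-2.0815,4.9779)
  v4: (1-0.847)·(-2.61,-2.54) + 0.847·(-1.94,-1.87) = (-2.0425,-1.9725)
  v5: (1-0.847)·(2.27,-4.05) + 0.847·(5.27,-3.97) = (4.8110,-3.9822)
Shoelace sum Σ(x_i·y_{i+1} − x_{i+1}·y_i):
  i=1: 10.0940·6.3057 − 1.9094·1.8533 = +60.1112 (running +60.1112)
  i=2: 1.9094·4.9779 − -2.0815·6.3057 = +22.6303 (running +82.7415)
  i=3: -2.0815·-1.9725 − -2.0425·4.9779 = +14.2732 (running +97.0147)
  i=4: -2.0425·-3.9822 − 4.8110·-1.9725 = +17.6235 (running +114.6382)
  i=5: 4.8110·1.8533 − 10.0940·-3.9822 = +49.1130 (running +163.7512)
Area = |Σ|/2 = |163.7512|/2 = 81.8756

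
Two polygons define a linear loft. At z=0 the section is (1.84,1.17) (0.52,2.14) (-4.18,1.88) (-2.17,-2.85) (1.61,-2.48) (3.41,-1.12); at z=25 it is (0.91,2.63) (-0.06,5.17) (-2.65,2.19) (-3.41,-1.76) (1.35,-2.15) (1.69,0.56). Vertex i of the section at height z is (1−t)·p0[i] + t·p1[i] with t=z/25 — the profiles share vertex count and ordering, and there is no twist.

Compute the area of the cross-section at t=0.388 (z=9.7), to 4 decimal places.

Area at t=0.388: 25.9889

Cross-section at t=0.388: each vertex is (1-t)·p0[i] + t·p1[i].
  v1: (1-0.388)·(1.84,1.17) + 0.388·(0.91,2.63) = (1.4792,1.7365)
  v2: (1-0.388)·(0.52,2.14) + 0.388·(-0.06,5.17) = (0.2950,3.3156)
  v3: (1-0.388)·(-4.18,1.88) + 0.388·(-2.65,2.19) = (-3.5864,2.0003)
  v4: (1-0.388)·(-2.17,-2.85) + 0.388·(-3.41,-1.76) = (-2.6511,-2.4271)
  v5: (1-0.388)·(1.61,-2.48) + 0.388·(1.35,-2.15) = (1.5091,-2.3520)
  v6: (1-0.388)·(3.41,-1.12) + 0.388·(1.69,0.56) = (2.7426,-0.4682)
Shoelace sum Σ(x_i·y_{i+1} − x_{i+1}·y_i):
  i=1: 1.4792·3.3156 − 0.2950·1.7365 = +4.3922 (running +4.3922)
  i=2: 0.2950·2.0003 − -3.5864·3.3156 = +12.4811 (running +16.8733)
  i=3: -3.5864·-2.4271 − -2.6511·2.0003 = +14.0074 (running +30.8806)
  i=4: -2.6511·-2.3520 − 1.5091·-2.4271 = +9.8981 (running +40.7787)
  i=5: 1.5091·-0.4682 − 2.7426·-2.3520 = +5.7441 (running +46.5228)
  i=6: 2.7426·1.7365 − 1.4792·-0.4682 = +5.4550 (running +51.9778)
Area = |Σ|/2 = |51.9778|/2 = 25.9889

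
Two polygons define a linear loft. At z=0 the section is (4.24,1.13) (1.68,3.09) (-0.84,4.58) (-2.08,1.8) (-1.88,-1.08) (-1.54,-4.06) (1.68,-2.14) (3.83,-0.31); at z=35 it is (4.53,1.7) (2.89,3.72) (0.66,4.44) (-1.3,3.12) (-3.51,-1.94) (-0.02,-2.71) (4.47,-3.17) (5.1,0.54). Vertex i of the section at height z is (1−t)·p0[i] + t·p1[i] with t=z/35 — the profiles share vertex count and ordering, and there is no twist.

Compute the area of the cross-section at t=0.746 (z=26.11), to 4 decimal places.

Area at t=0.746: 41.8059

Cross-section at t=0.746: each vertex is (1-t)·p0[i] + t·p1[i].
  v1: (1-0.746)·(4.24,1.13) + 0.746·(4.53,1.7) = (4.4563,1.5552)
  v2: (1-0.746)·(1.68,3.09) + 0.746·(2.89,3.72) = (2.5827,3.5600)
  v3: (1-0.746)·(-0.84,4.58) + 0.746·(0.66,4.44) = (0.2790,4.4756)
  v4: (1-0.746)·(-2.08,1.8) + 0.746·(-1.3,3.12) = (-1.4981,2.7847)
  v5: (1-0.746)·(-1.88,-1.08) + 0.746·(-3.51,-1.94) = (-3.0960,-1.7216)
  v6: (1-0.746)·(-1.54,-4.06) + 0.746·(-0.02,-2.71) = (-0.4061,-3.0529)
  v7: (1-0.746)·(1.68,-2.14) + 0.746·(4.47,-3.17) = (3.7613,-2.9084)
  v8: (1-0.746)·(3.83,-0.31) + 0.746·(5.1,0.54) = (4.7774,0.3241)
Shoelace sum Σ(x_i·y_{i+1} − x_{i+1}·y_i):
  i=1: 4.4563·3.5600 − 2.5827·1.5552 = +11.8479 (running +11.8479)
  i=2: 2.5827·4.4756 − 0.2790·3.5600 = +10.5656 (running +22.4135)
  i=3: 0.2790·2.7847 − -1.4981·4.4756 = +7.4819 (running +29.8954)
  i=4: -1.4981·-1.7216 − -3.0960·2.7847 = +11.2005 (running +41.0959)
  i=5: -3.0960·-3.0529 − -0.4061·-1.7216 = +8.7526 (running +49.8485)
  i=6: -0.4061·-2.9084 − 3.7613·-3.0529 = +12.6640 (running +62.5126)
  i=7: 3.7613·0.3241 − 4.7774·-2.9084 = +15.1136 (running +77.6262)
  i=8: 4.7774·1.5552 − 4.4563·0.3241 = +5.9856 (running +83.6118)
Area = |Σ|/2 = |83.6118|/2 = 41.8059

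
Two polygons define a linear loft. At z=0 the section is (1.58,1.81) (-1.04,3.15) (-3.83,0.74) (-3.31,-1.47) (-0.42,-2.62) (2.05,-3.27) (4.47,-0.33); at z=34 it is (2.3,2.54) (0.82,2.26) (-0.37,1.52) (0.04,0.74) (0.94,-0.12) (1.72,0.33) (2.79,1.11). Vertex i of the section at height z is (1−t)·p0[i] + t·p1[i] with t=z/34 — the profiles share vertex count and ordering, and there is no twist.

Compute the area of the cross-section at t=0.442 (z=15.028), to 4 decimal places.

Cross-section at t=0.442: each vertex is (1-t)·p0[i] + t·p1[i].
  v1: (1-0.442)·(1.58,1.81) + 0.442·(2.3,2.54) = (1.8982,2.1327)
  v2: (1-0.442)·(-1.04,3.15) + 0.442·(0.82,2.26) = (-0.2179,2.7566)
  v3: (1-0.442)·(-3.83,0.74) + 0.442·(-0.37,1.52) = (-2.3007,1.0848)
  v4: (1-0.442)·(-3.31,-1.47) + 0.442·(0.04,0.74) = (-1.8293,-0.4932)
  v5: (1-0.442)·(-0.42,-2.62) + 0.442·(0.94,-0.12) = (0.1811,-1.5150)
  v6: (1-0.442)·(2.05,-3.27) + 0.442·(1.72,0.33) = (1.9041,-1.6788)
  v7: (1-0.442)·(4.47,-0.33) + 0.442·(2.79,1.11) = (3.7274,0.3065)
Shoelace sum Σ(x_i·y_{i+1} − x_{i+1}·y_i):
  i=1: 1.8982·2.7566 − -0.2179·2.1327 = +5.6974 (running +5.6974)
  i=2: -0.2179·1.0848 − -2.3007·2.7566 = +6.1058 (running +11.8031)
  i=3: -2.3007·-0.4932 − -1.8293·1.0848 = +3.1190 (running +14.9221)
  i=4: -1.8293·-1.5150 − 0.1811·-0.4932 = +2.8607 (running +17.7829)
  i=5: 0.1811·-1.6788 − 1.9041·-1.5150 = +2.5807 (running +20.3636)
  i=6: 1.9041·0.3065 − 3.7274·-1.6788 = +6.8412 (running +27.2048)
  i=7: 3.7274·2.1327 − 1.8982·0.3065 = +7.3676 (running +34.5724)
Area = |Σ|/2 = |34.5724|/2 = 17.2862

Area at t=0.442: 17.2862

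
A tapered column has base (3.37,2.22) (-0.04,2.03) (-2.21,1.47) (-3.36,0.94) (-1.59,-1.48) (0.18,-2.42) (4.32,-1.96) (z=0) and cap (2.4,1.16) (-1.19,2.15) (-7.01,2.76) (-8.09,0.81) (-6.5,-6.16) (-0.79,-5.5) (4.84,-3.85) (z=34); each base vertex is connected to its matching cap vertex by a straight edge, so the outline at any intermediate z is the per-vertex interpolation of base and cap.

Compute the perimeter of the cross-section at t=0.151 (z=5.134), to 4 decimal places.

Cross-section at t=0.151: each vertex is (1-t)·p0[i] + t·p1[i].
  v1: (1-0.151)·(3.37,2.22) + 0.151·(2.4,1.16) = (3.2235,2.0599)
  v2: (1-0.151)·(-0.04,2.03) + 0.151·(-1.19,2.15) = (-0.2136,2.0481)
  v3: (1-0.151)·(-2.21,1.47) + 0.151·(-7.01,2.76) = (-2.9348,1.6648)
  v4: (1-0.151)·(-3.36,0.94) + 0.151·(-8.09,0.81) = (-4.0742,0.9204)
  v5: (1-0.151)·(-1.59,-1.48) + 0.151·(-6.5,-6.16) = (-2.3314,-2.1867)
  v6: (1-0.151)·(0.18,-2.42) + 0.151·(-0.79,-5.5) = (0.0335,-2.8851)
  v7: (1-0.151)·(4.32,-1.96) + 0.151·(4.84,-3.85) = (4.3985,-2.2454)
Perimeter = Σ |v_{i+1} − v_i|:
  edge 1→2: √(-3.4372² + -0.0118²) = 3.4372 (running 3.4372)
  edge 2→3: √(-2.7212² + -0.3833²) = 2.7480 (running 6.1852)
  edge 3→4: √(-1.1394² + -0.7444²) = 1.3611 (running 7.5463)
  edge 4→5: √(1.7428² + -3.1071²) = 3.5625 (running 11.1087)
  edge 5→6: √(2.3649² + -0.6984²) = 2.4659 (running 13.5746)
  edge 6→7: √(4.3650² + 0.6397²) = 4.4116 (running 17.9863)
  edge 7→1: √(-1.1750² + 4.3053²) = 4.4628 (running 22.4490)
Perimeter = 22.4490

Perimeter at t=0.151: 22.4490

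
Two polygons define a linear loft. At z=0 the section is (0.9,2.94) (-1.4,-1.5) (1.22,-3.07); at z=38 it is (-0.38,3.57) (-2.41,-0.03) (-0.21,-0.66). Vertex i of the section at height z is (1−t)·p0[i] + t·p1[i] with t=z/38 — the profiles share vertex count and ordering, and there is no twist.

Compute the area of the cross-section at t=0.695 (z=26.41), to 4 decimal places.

Cross-section at t=0.695: each vertex is (1-t)·p0[i] + t·p1[i].
  v1: (1-0.695)·(0.9,2.94) + 0.695·(-0.38,3.57) = (0.0104,3.3778)
  v2: (1-0.695)·(-1.4,-1.5) + 0.695·(-2.41,-0.03) = (-2.1019,-0.4784)
  v3: (1-0.695)·(1.22,-3.07) + 0.695·(-0.21,-0.66) = (0.2262,-1.3951)
Shoelace sum Σ(x_i·y_{i+1} − x_{i+1}·y_i):
  i=1: 0.0104·-0.4784 − -2.1019·3.3778 = +7.0951 (running +7.0951)
  i=2: -2.1019·-1.3951 − 0.2262·-0.4784 = +3.0405 (running +10.1356)
  i=3: 0.2262·3.3778 − 0.0104·-1.3951 = +0.7784 (running +10.9140)
Area = |Σ|/2 = |10.9140|/2 = 5.4570

Area at t=0.695: 5.4570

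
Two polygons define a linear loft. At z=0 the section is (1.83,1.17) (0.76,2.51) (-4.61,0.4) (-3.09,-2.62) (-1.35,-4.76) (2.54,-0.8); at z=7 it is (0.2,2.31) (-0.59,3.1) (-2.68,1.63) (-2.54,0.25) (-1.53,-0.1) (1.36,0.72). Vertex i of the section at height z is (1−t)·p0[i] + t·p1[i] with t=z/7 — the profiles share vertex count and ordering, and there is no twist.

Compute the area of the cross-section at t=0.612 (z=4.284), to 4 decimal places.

Area at t=0.612: 14.4874

Cross-section at t=0.612: each vertex is (1-t)·p0[i] + t·p1[i].
  v1: (1-0.612)·(1.83,1.17) + 0.612·(0.2,2.31) = (0.8324,1.8677)
  v2: (1-0.612)·(0.76,2.51) + 0.612·(-0.59,3.1) = (-0.0662,2.8711)
  v3: (1-0.612)·(-4.61,0.4) + 0.612·(-2.68,1.63) = (-3.4288,1.1528)
  v4: (1-0.612)·(-3.09,-2.62) + 0.612·(-2.54,0.25) = (-2.7534,-0.8636)
  v5: (1-0.612)·(-1.35,-4.76) + 0.612·(-1.53,-0.1) = (-1.4602,-1.9081)
  v6: (1-0.612)·(2.54,-0.8) + 0.612·(1.36,0.72) = (1.8178,0.1302)
Shoelace sum Σ(x_i·y_{i+1} − x_{i+1}·y_i):
  i=1: 0.8324·2.8711 − -0.0662·1.8677 = +2.5136 (running +2.5136)
  i=2: -0.0662·1.1528 − -3.4288·2.8711 = +9.7682 (running +12.2818)
  i=3: -3.4288·-0.8636 − -2.7534·1.1528 = +6.1350 (running +18.4168)
  i=4: -2.7534·-1.9081 − -1.4602·-0.8636 = +3.9928 (running +22.4096)
  i=5: -1.4602·0.1302 − 1.8178·-1.9081 = +3.2784 (running +25.6880)
  i=6: 1.8178·1.8677 − 0.8324·0.1302 = +3.2867 (running +28.9747)
Area = |Σ|/2 = |28.9747|/2 = 14.4874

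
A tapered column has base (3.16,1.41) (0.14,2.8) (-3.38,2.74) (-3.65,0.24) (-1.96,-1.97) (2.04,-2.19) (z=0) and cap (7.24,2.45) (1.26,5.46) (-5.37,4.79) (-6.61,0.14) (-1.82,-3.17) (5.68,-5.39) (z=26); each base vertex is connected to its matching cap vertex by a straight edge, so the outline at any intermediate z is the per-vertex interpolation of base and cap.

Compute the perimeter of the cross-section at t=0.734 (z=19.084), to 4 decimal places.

Cross-section at t=0.734: each vertex is (1-t)·p0[i] + t·p1[i].
  v1: (1-0.734)·(3.16,1.41) + 0.734·(7.24,2.45) = (6.1547,2.1734)
  v2: (1-0.734)·(0.14,2.8) + 0.734·(1.26,5.46) = (0.9621,4.7524)
  v3: (1-0.734)·(-3.38,2.74) + 0.734·(-5.37,4.79) = (-4.8407,4.2447)
  v4: (1-0.734)·(-3.65,0.24) + 0.734·(-6.61,0.14) = (-5.8226,0.1666)
  v5: (1-0.734)·(-1.96,-1.97) + 0.734·(-1.82,-3.17) = (-1.8572,-2.8508)
  v6: (1-0.734)·(2.04,-2.19) + 0.734·(5.68,-5.39) = (4.7118,-4.5388)
Perimeter = Σ |v_{i+1} − v_i|:
  edge 1→2: √(-5.1926² + 2.5791²) = 5.7979 (running 5.7979)
  edge 2→3: √(-5.8027² + -0.5077²) = 5.8249 (running 11.6228)
  edge 3→4: √(-0.9820² + -4.0781²) = 4.1947 (running 15.8174)
  edge 4→5: √(3.9654² + -3.0174²) = 4.9829 (running 20.8003)
  edge 5→6: √(6.5690² + -1.6880²) = 6.7824 (running 27.5827)
  edge 6→1: √(1.4430² + 6.7122²) = 6.8655 (running 34.4482)
Perimeter = 34.4482

Perimeter at t=0.734: 34.4482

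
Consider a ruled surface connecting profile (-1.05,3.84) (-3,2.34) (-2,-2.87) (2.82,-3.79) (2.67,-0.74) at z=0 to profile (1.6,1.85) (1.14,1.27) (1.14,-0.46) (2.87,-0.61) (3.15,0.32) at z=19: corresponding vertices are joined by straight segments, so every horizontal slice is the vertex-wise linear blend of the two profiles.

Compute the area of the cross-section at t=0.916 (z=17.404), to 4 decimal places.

Area at t=0.916: 4.5163

Cross-section at t=0.916: each vertex is (1-t)·p0[i] + t·p1[i].
  v1: (1-0.916)·(-1.05,3.84) + 0.916·(1.6,1.85) = (1.3774,2.0172)
  v2: (1-0.916)·(-3,2.34) + 0.916·(1.14,1.27) = (0.7922,1.3599)
  v3: (1-0.916)·(-2,-2.87) + 0.916·(1.14,-0.46) = (0.8762,-0.6624)
  v4: (1-0.916)·(2.82,-3.79) + 0.916·(2.87,-0.61) = (2.8658,-0.8771)
  v5: (1-0.916)·(2.67,-0.74) + 0.916·(3.15,0.32) = (3.1097,0.2310)
Shoelace sum Σ(x_i·y_{i+1} − x_{i+1}·y_i):
  i=1: 1.3774·1.3599 − 0.7922·2.0172 = +0.2750 (running +0.2750)
  i=2: 0.7922·-0.6624 − 0.8762·1.3599 = -1.7164 (running -1.4414)
  i=3: 0.8762·-0.8771 − 2.8658·-0.6624 = +1.1299 (running -0.3115)
  i=4: 2.8658·0.2310 − 3.1097·-0.8771 = +3.3894 (running +3.0779)
  i=5: 3.1097·2.0172 − 1.3774·0.2310 = +5.9546 (running +9.0325)
Area = |Σ|/2 = |9.0325|/2 = 4.5163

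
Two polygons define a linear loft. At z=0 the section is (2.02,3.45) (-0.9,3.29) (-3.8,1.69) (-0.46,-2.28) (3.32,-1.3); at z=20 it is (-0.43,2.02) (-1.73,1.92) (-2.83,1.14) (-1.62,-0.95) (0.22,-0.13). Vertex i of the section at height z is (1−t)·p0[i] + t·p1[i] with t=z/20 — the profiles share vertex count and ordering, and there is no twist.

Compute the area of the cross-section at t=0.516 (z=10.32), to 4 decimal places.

Area at t=0.516: 13.8139

Cross-section at t=0.516: each vertex is (1-t)·p0[i] + t·p1[i].
  v1: (1-0.516)·(2.02,3.45) + 0.516·(-0.43,2.02) = (0.7558,2.7121)
  v2: (1-0.516)·(-0.9,3.29) + 0.516·(-1.73,1.92) = (-1.3283,2.5831)
  v3: (1-0.516)·(-3.8,1.69) + 0.516·(-2.83,1.14) = (-3.2995,1.4062)
  v4: (1-0.516)·(-0.46,-2.28) + 0.516·(-1.62,-0.95) = (-1.0586,-1.5937)
  v5: (1-0.516)·(3.32,-1.3) + 0.516·(0.22,-0.13) = (1.7204,-0.6963)
Shoelace sum Σ(x_i·y_{i+1} − x_{i+1}·y_i):
  i=1: 0.7558·2.5831 − -1.3283·2.7121 = +5.5547 (running +5.5547)
  i=2: -1.3283·1.4062 − -3.2995·2.5831 = +6.6550 (running +12.2097)
  i=3: -3.2995·-1.5937 − -1.0586·1.4062 = +6.7470 (running +18.9567)
  i=4: -1.0586·-0.6963 − 1.7204·-1.5937 = +3.4789 (running +22.4356)
  i=5: 1.7204·2.7121 − 0.7558·-0.6963 = +5.1922 (running +27.6278)
Area = |Σ|/2 = |27.6278|/2 = 13.8139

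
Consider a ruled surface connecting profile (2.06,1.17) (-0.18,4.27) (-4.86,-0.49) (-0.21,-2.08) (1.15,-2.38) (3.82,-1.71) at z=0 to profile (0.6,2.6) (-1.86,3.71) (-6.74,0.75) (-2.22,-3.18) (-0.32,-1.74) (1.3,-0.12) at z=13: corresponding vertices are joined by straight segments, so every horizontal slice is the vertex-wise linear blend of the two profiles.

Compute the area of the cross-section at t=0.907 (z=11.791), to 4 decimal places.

Cross-section at t=0.907: each vertex is (1-t)·p0[i] + t·p1[i].
  v1: (1-0.907)·(2.06,1.17) + 0.907·(0.6,2.6) = (0.7358,2.4670)
  v2: (1-0.907)·(-0.18,4.27) + 0.907·(-1.86,3.71) = (-1.7038,3.7621)
  v3: (1-0.907)·(-4.86,-0.49) + 0.907·(-6.74,0.75) = (-6.5652,0.6347)
  v4: (1-0.907)·(-0.21,-2.08) + 0.907·(-2.22,-3.18) = (-2.0331,-3.0777)
  v5: (1-0.907)·(1.15,-2.38) + 0.907·(-0.32,-1.74) = (-0.1833,-1.7995)
  v6: (1-0.907)·(3.82,-1.71) + 0.907·(1.3,-0.12) = (1.5344,-0.2679)
Shoelace sum Σ(x_i·y_{i+1} − x_{i+1}·y_i):
  i=1: 0.7358·3.7621 − -1.7038·2.4670 = +6.9713 (running +6.9713)
  i=2: -1.7038·0.6347 − -6.5652·3.7621 = +23.6173 (running +30.5886)
  i=3: -6.5652·-3.0777 − -2.0331·0.6347 = +21.4959 (running +52.0845)
  i=4: -2.0331·-1.7995 − -0.1833·-3.0777 = +3.0944 (running +55.1790)
  i=5: -0.1833·-0.2679 − 1.5344·-1.7995 = +2.8102 (running +57.9892)
  i=6: 1.5344·2.4670 − 0.7358·-0.2679 = +3.9824 (running +61.9715)
Area = |Σ|/2 = |61.9715|/2 = 30.9858

Area at t=0.907: 30.9858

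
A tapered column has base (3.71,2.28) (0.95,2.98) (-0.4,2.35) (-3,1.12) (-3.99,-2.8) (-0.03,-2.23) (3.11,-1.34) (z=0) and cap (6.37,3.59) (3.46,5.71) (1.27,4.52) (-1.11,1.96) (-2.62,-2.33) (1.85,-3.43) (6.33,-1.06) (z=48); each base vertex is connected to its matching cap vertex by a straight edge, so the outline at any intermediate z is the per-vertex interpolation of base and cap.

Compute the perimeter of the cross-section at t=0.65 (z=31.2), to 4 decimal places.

Cross-section at t=0.65: each vertex is (1-t)·p0[i] + t·p1[i].
  v1: (1-0.65)·(3.71,2.28) + 0.65·(6.37,3.59) = (5.4390,3.1315)
  v2: (1-0.65)·(0.95,2.98) + 0.65·(3.46,5.71) = (2.5815,4.7545)
  v3: (1-0.65)·(-0.4,2.35) + 0.65·(1.27,4.52) = (0.6855,3.7605)
  v4: (1-0.65)·(-3,1.12) + 0.65·(-1.11,1.96) = (-1.7715,1.6660)
  v5: (1-0.65)·(-3.99,-2.8) + 0.65·(-2.62,-2.33) = (-3.0995,-2.4945)
  v6: (1-0.65)·(-0.03,-2.23) + 0.65·(1.85,-3.43) = (1.1920,-3.0100)
  v7: (1-0.65)·(3.11,-1.34) + 0.65·(6.33,-1.06) = (5.2030,-1.1580)
Perimeter = Σ |v_{i+1} − v_i|:
  edge 1→2: √(-2.8575² + 1.6230²) = 3.2862 (running 3.2862)
  edge 2→3: √(-1.8960² + -0.9940²) = 2.1408 (running 5.4270)
  edge 3→4: √(-2.4570² + -2.0945²) = 3.2286 (running 8.6556)
  edge 4→5: √(-1.3280² + -4.1605²) = 4.3673 (running 13.0229)
  edge 5→6: √(4.2915² + -0.5155²) = 4.3224 (running 17.3453)
  edge 6→7: √(4.0110² + 1.8520²) = 4.4179 (running 21.7632)
  edge 7→1: √(0.2360² + 4.2895²) = 4.2960 (running 26.0592)
Perimeter = 26.0592

Perimeter at t=0.65: 26.0592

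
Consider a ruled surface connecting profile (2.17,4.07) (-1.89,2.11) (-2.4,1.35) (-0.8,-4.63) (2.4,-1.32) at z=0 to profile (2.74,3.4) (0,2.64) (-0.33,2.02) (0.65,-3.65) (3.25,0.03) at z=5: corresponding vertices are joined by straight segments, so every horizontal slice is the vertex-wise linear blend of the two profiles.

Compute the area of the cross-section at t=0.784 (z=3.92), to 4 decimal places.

Cross-section at t=0.784: each vertex is (1-t)·p0[i] + t·p1[i].
  v1: (1-0.784)·(2.17,4.07) + 0.784·(2.74,3.4) = (2.6169,3.5447)
  v2: (1-0.784)·(-1.89,2.11) + 0.784·(0,2.64) = (-0.4082,2.5255)
  v3: (1-0.784)·(-2.4,1.35) + 0.784·(-0.33,2.02) = (-0.7771,1.8753)
  v4: (1-0.784)·(-0.8,-4.63) + 0.784·(0.65,-3.65) = (0.3368,-3.8617)
  v5: (1-0.784)·(2.4,-1.32) + 0.784·(3.25,0.03) = (3.0664,-0.2616)
Shoelace sum Σ(x_i·y_{i+1} − x_{i+1}·y_i):
  i=1: 2.6169·2.5255 − -0.4082·3.5447 = +8.0561 (running +8.0561)
  i=2: -0.4082·1.8753 − -0.7771·2.5255 = +1.1971 (running +9.2531)
  i=3: -0.7771·-3.8617 − 0.3368·1.8753 = +2.3694 (running +11.6225)
  i=4: 0.3368·-0.2616 − 3.0664·-3.8617 = +11.7533 (running +23.3759)
  i=5: 3.0664·3.5447 − 2.6169·-0.2616 = +11.5541 (running +34.9300)
Area = |Σ|/2 = |34.9300|/2 = 17.4650

Area at t=0.784: 17.4650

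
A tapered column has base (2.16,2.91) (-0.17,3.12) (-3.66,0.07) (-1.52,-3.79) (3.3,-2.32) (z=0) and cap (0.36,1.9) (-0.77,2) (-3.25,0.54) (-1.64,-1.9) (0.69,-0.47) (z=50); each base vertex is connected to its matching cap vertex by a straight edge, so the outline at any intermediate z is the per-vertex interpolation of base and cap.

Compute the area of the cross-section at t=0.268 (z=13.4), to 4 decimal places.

Area at t=0.268: 24.4023

Cross-section at t=0.268: each vertex is (1-t)·p0[i] + t·p1[i].
  v1: (1-0.268)·(2.16,2.91) + 0.268·(0.36,1.9) = (1.6776,2.6393)
  v2: (1-0.268)·(-0.17,3.12) + 0.268·(-0.77,2) = (-0.3308,2.8198)
  v3: (1-0.268)·(-3.66,0.07) + 0.268·(-3.25,0.54) = (-3.5501,0.1960)
  v4: (1-0.268)·(-1.52,-3.79) + 0.268·(-1.64,-1.9) = (-1.5522,-3.2835)
  v5: (1-0.268)·(3.3,-2.32) + 0.268·(0.69,-0.47) = (2.6005,-1.8242)
Shoelace sum Σ(x_i·y_{i+1} − x_{i+1}·y_i):
  i=1: 1.6776·2.8198 − -0.3308·2.6393 = +5.6037 (running +5.6037)
  i=2: -0.3308·0.1960 − -3.5501·2.8198 = +9.9459 (running +15.5496)
  i=3: -3.5501·-3.2835 − -1.5522·0.1960 = +11.9609 (running +27.5105)
  i=4: -1.5522·-1.8242 − 2.6005·-3.2835 = +11.3702 (running +38.8807)
  i=5: 2.6005·2.6393 − 1.6776·-1.8242 = +9.9239 (running +48.8046)
Area = |Σ|/2 = |48.8046|/2 = 24.4023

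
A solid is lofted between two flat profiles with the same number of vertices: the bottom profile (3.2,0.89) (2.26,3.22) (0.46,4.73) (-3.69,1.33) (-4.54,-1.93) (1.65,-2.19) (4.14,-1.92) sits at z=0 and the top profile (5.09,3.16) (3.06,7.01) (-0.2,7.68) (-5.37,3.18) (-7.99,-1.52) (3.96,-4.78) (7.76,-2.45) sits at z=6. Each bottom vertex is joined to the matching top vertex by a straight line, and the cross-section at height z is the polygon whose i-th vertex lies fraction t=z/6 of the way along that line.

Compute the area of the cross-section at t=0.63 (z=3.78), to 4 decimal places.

Area at t=0.63: 82.7188

Cross-section at t=0.63: each vertex is (1-t)·p0[i] + t·p1[i].
  v1: (1-0.63)·(3.2,0.89) + 0.63·(5.09,3.16) = (4.3907,2.3201)
  v2: (1-0.63)·(2.26,3.22) + 0.63·(3.06,7.01) = (2.7640,5.6077)
  v3: (1-0.63)·(0.46,4.73) + 0.63·(-0.2,7.68) = (0.0442,6.5885)
  v4: (1-0.63)·(-3.69,1.33) + 0.63·(-5.37,3.18) = (-4.7484,2.4955)
  v5: (1-0.63)·(-4.54,-1.93) + 0.63·(-7.99,-1.52) = (-6.7135,-1.6717)
  v6: (1-0.63)·(1.65,-2.19) + 0.63·(3.96,-4.78) = (3.1053,-3.8217)
  v7: (1-0.63)·(4.14,-1.92) + 0.63·(7.76,-2.45) = (6.4206,-2.2539)
Shoelace sum Σ(x_i·y_{i+1} − x_{i+1}·y_i):
  i=1: 4.3907·5.6077 − 2.7640·2.3201 = +18.2090 (running +18.2090)
  i=2: 2.7640·6.5885 − 0.0442·5.6077 = +17.9628 (running +36.1717)
  i=3: 0.0442·2.4955 − -4.7484·6.5885 = +31.3951 (running +67.5669)
  i=4: -4.7484·-1.6717 − -6.7135·2.4955 = +24.6914 (running +92.2583)
  i=5: -6.7135·-3.8217 − 3.1053·-1.6717 = +30.8481 (running +123.1064)
  i=6: 3.1053·-2.2539 − 6.4206·-3.8217 = +17.5386 (running +140.6450)
  i=7: 6.4206·2.3201 − 4.3907·-2.2539 = +24.7926 (running +165.4376)
Area = |Σ|/2 = |165.4376|/2 = 82.7188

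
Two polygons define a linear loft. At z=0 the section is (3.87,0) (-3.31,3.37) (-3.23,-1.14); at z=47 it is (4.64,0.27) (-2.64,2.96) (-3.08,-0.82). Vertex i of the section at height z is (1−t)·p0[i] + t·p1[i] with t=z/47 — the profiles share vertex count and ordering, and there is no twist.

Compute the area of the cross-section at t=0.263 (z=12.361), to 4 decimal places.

Cross-section at t=0.263: each vertex is (1-t)·p0[i] + t·p1[i].
  v1: (1-0.263)·(3.87,0) + 0.263·(4.64,0.27) = (4.0725,0.0710)
  v2: (1-0.263)·(-3.31,3.37) + 0.263·(-2.64,2.96) = (-3.1338,3.2622)
  v3: (1-0.263)·(-3.23,-1.14) + 0.263·(-3.08,-0.82) = (-3.1905,-1.0558)
Shoelace sum Σ(x_i·y_{i+1} − x_{i+1}·y_i):
  i=1: 4.0725·3.2622 − -3.1338·0.0710 = +13.5078 (running +13.5078)
  i=2: -3.1338·-1.0558 − -3.1905·3.2622 = +13.7169 (running +27.2246)
  i=3: -3.1905·0.0710 − 4.0725·-1.0558 = +4.0734 (running +31.2980)
Area = |Σ|/2 = |31.2980|/2 = 15.6490

Area at t=0.263: 15.6490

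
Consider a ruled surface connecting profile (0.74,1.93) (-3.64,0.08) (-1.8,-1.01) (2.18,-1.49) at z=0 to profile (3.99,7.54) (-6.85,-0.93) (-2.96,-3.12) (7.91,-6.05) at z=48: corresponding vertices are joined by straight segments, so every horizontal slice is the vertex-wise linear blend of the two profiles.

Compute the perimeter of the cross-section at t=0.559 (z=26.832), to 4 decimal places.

Cross-section at t=0.559: each vertex is (1-t)·p0[i] + t·p1[i].
  v1: (1-0.559)·(0.74,1.93) + 0.559·(3.99,7.54) = (2.5568,5.0660)
  v2: (1-0.559)·(-3.64,0.08) + 0.559·(-6.85,-0.93) = (-5.4344,-0.4846)
  v3: (1-0.559)·(-1.8,-1.01) + 0.559·(-2.96,-3.12) = (-2.4484,-2.1895)
  v4: (1-0.559)·(2.18,-1.49) + 0.559·(7.91,-6.05) = (5.3831,-4.0390)
Perimeter = Σ |v_{i+1} − v_i|:
  edge 1→2: √(-7.9911² + -5.5506²) = 9.7297 (running 9.7297)
  edge 2→3: √(2.9860² + -1.7049²) = 3.4384 (running 13.1681)
  edge 3→4: √(7.8315² + -1.8495²) = 8.0469 (running 21.2151)
  edge 4→1: √(-2.8263² + 9.1050²) = 9.5336 (running 30.7487)
Perimeter = 30.7487

Perimeter at t=0.559: 30.7487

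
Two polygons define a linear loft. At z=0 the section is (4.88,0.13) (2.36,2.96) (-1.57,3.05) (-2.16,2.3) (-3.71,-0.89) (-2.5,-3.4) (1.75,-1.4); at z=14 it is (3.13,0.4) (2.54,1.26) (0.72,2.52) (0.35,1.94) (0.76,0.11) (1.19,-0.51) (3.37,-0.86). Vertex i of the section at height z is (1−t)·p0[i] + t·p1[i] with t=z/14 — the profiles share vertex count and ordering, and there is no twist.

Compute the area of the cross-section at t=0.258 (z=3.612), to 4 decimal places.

Cross-section at t=0.258: each vertex is (1-t)·p0[i] + t·p1[i].
  v1: (1-0.258)·(4.88,0.13) + 0.258·(3.13,0.4) = (4.4285,0.1997)
  v2: (1-0.258)·(2.36,2.96) + 0.258·(2.54,1.26) = (2.4064,2.5214)
  v3: (1-0.258)·(-1.57,3.05) + 0.258·(0.72,2.52) = (-0.9792,2.9133)
  v4: (1-0.258)·(-2.16,2.3) + 0.258·(0.35,1.94) = (-1.5124,2.2071)
  v5: (1-0.258)·(-3.71,-0.89) + 0.258·(0.76,0.11) = (-2.5567,-0.6320)
  v6: (1-0.258)·(-2.5,-3.4) + 0.258·(1.19,-0.51) = (-1.5480,-2.6544)
  v7: (1-0.258)·(1.75,-1.4) + 0.258·(3.37,-0.86) = (2.1680,-1.2607)
Shoelace sum Σ(x_i·y_{i+1} − x_{i+1}·y_i):
  i=1: 4.4285·2.5214 − 2.4064·0.1997 = +10.6856 (running +10.6856)
  i=2: 2.4064·2.9133 − -0.9792·2.5214 = +9.4795 (running +20.1650)
  i=3: -0.9792·2.2071 − -1.5124·2.9133 = +2.2449 (running +22.4099)
  i=4: -1.5124·-0.6320 − -2.5567·2.2071 = +6.5989 (running +29.0088)
  i=5: -2.5567·-2.6544 − -1.5480·-0.6320 = +5.8082 (running +34.8171)
  i=6: -1.5480·-1.2607 − 2.1680·-2.6544 = +7.7061 (running +42.5232)
  i=7: 2.1680·0.1997 − 4.4285·-1.2607 = +6.0158 (running +48.5389)
Area = |Σ|/2 = |48.5389|/2 = 24.2695

Area at t=0.258: 24.2695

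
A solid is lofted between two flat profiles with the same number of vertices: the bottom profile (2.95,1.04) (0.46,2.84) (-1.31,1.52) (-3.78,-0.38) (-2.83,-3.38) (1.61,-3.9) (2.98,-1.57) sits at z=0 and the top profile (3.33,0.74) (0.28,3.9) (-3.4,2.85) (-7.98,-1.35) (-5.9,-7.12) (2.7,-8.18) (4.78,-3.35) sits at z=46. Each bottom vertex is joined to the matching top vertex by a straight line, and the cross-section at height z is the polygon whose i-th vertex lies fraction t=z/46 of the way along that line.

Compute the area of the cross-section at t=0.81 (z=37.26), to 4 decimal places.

Cross-section at t=0.81: each vertex is (1-t)·p0[i] + t·p1[i].
  v1: (1-0.81)·(2.95,1.04) + 0.81·(3.33,0.74) = (3.2578,0.7970)
  v2: (1-0.81)·(0.46,2.84) + 0.81·(0.28,3.9) = (0.3142,3.6986)
  v3: (1-0.81)·(-1.31,1.52) + 0.81·(-3.4,2.85) = (-3.0029,2.5973)
  v4: (1-0.81)·(-3.78,-0.38) + 0.81·(-7.98,-1.35) = (-7.1820,-1.1657)
  v5: (1-0.81)·(-2.83,-3.38) + 0.81·(-5.9,-7.12) = (-5.3167,-6.4094)
  v6: (1-0.81)·(1.61,-3.9) + 0.81·(2.7,-8.18) = (2.4929,-7.3668)
  v7: (1-0.81)·(2.98,-1.57) + 0.81·(4.78,-3.35) = (4.4380,-3.0118)
Shoelace sum Σ(x_i·y_{i+1} − x_{i+1}·y_i):
  i=1: 3.2578·3.6986 − 0.3142·0.7970 = +11.7989 (running +11.7989)
  i=2: 0.3142·2.5973 − -3.0029·3.6986 = +11.9226 (running +23.7215)
  i=3: -3.0029·-1.1657 − -7.1820·2.5973 = +22.1543 (running +45.8758)
  i=4: -7.1820·-6.4094 − -5.3167·-1.1657 = +39.8346 (running +85.7104)
  i=5: -5.3167·-7.3668 − 2.4929·-6.4094 = +55.1451 (running +140.8555)
  i=6: 2.4929·-3.0118 − 4.4380·-7.3668 = +25.1857 (running +166.0412)
  i=7: 4.4380·0.7970 − 3.2578·-3.0118 = +13.3489 (running +179.3901)
Area = |Σ|/2 = |179.3901|/2 = 89.6951

Area at t=0.81: 89.6951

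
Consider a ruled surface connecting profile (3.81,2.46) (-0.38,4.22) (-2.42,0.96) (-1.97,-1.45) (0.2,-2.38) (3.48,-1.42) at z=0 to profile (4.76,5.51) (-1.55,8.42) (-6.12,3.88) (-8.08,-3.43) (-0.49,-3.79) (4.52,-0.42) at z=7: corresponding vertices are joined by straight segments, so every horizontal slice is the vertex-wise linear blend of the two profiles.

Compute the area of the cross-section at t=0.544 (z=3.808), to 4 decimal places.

Cross-section at t=0.544: each vertex is (1-t)·p0[i] + t·p1[i].
  v1: (1-0.544)·(3.81,2.46) + 0.544·(4.76,5.51) = (4.3268,4.1192)
  v2: (1-0.544)·(-0.38,4.22) + 0.544·(-1.55,8.42) = (-1.0165,6.5048)
  v3: (1-0.544)·(-2.42,0.96) + 0.544·(-6.12,3.88) = (-4.4328,2.5485)
  v4: (1-0.544)·(-1.97,-1.45) + 0.544·(-8.08,-3.43) = (-5.2938,-2.5271)
  v5: (1-0.544)·(0.2,-2.38) + 0.544·(-0.49,-3.79) = (-0.1754,-3.1470)
  v6: (1-0.544)·(3.48,-1.42) + 0.544·(4.52,-0.42) = (4.0458,-0.8760)
Shoelace sum Σ(x_i·y_{i+1} − x_{i+1}·y_i):
  i=1: 4.3268·6.5048 − -1.0165·4.1192 = +32.3321 (running +32.3321)
  i=2: -1.0165·2.5485 − -4.4328·6.5048 = +26.2440 (running +58.5761)
  i=3: -4.4328·-2.5271 − -5.2938·2.5485 = +24.6935 (running +83.2695)
  i=4: -5.2938·-3.1470 − -0.1754·-2.5271 = +16.2168 (running +99.4863)
  i=5: -0.1754·-0.8760 − 4.0458·-3.1470 = +12.8858 (running +112.3721)
  i=6: 4.0458·4.1192 − 4.3268·-0.8760 = +20.4556 (running +132.8276)
Area = |Σ|/2 = |132.8276|/2 = 66.4138

Area at t=0.544: 66.4138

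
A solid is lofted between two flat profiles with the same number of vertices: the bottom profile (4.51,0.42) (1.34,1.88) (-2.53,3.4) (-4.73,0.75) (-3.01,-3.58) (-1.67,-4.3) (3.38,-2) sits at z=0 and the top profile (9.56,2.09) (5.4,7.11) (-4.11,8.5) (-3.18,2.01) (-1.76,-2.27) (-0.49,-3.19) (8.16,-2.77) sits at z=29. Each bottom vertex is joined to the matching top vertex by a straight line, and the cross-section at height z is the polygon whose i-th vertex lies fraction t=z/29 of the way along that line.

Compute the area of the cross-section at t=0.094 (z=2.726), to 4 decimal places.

Area at t=0.094: 48.1304

Cross-section at t=0.094: each vertex is (1-t)·p0[i] + t·p1[i].
  v1: (1-0.094)·(4.51,0.42) + 0.094·(9.56,2.09) = (4.9847,0.5770)
  v2: (1-0.094)·(1.34,1.88) + 0.094·(5.4,7.11) = (1.7216,2.3716)
  v3: (1-0.094)·(-2.53,3.4) + 0.094·(-4.11,8.5) = (-2.6785,3.8794)
  v4: (1-0.094)·(-4.73,0.75) + 0.094·(-3.18,2.01) = (-4.5843,0.8684)
  v5: (1-0.094)·(-3.01,-3.58) + 0.094·(-1.76,-2.27) = (-2.8925,-3.4569)
  v6: (1-0.094)·(-1.67,-4.3) + 0.094·(-0.49,-3.19) = (-1.5591,-4.1957)
  v7: (1-0.094)·(3.38,-2) + 0.094·(8.16,-2.77) = (3.8293,-2.0724)
Shoelace sum Σ(x_i·y_{i+1} − x_{i+1}·y_i):
  i=1: 4.9847·2.3716 − 1.7216·0.5770 = +10.8285 (running +10.8285)
  i=2: 1.7216·3.8794 − -2.6785·2.3716 = +13.0314 (running +23.8598)
  i=3: -2.6785·0.8684 − -4.5843·3.8794 = +15.4582 (running +39.3180)
  i=4: -4.5843·-3.4569 − -2.8925·0.8684 = +18.3592 (running +57.6773)
  i=5: -2.8925·-4.1957 − -1.5591·-3.4569 = +6.7464 (running +64.4237)
  i=6: -1.5591·-2.0724 − 3.8293·-4.1957 = +19.2975 (running +83.7212)
  i=7: 3.8293·0.5770 − 4.9847·-2.0724 = +12.5396 (running +96.2609)
Area = |Σ|/2 = |96.2609|/2 = 48.1304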